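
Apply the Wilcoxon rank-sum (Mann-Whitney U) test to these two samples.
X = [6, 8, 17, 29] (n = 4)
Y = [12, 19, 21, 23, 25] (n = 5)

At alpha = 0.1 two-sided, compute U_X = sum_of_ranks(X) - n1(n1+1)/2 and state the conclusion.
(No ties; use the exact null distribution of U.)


Step 1: Combine and sort all 9 observations; assign midranks.
sorted (value, group): (6,X), (8,X), (12,Y), (17,X), (19,Y), (21,Y), (23,Y), (25,Y), (29,X)
ranks: 6->1, 8->2, 12->3, 17->4, 19->5, 21->6, 23->7, 25->8, 29->9
Step 2: Rank sum for X: R1 = 1 + 2 + 4 + 9 = 16.
Step 3: U_X = R1 - n1(n1+1)/2 = 16 - 4*5/2 = 16 - 10 = 6.
       U_Y = n1*n2 - U_X = 20 - 6 = 14.
Step 4: No ties, so the exact null distribution of U (based on enumerating the C(9,4) = 126 equally likely rank assignments) gives the two-sided p-value.
Step 5: p-value = 0.412698; compare to alpha = 0.1. fail to reject H0.

U_X = 6, p = 0.412698, fail to reject H0 at alpha = 0.1.


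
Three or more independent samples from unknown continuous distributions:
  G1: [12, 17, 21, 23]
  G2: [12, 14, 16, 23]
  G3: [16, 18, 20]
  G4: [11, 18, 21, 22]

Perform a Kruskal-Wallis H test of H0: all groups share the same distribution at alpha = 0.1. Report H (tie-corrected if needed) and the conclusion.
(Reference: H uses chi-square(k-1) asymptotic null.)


Step 1: Combine all N = 15 observations and assign midranks.
sorted (value, group, rank): (11,G4,1), (12,G1,2.5), (12,G2,2.5), (14,G2,4), (16,G2,5.5), (16,G3,5.5), (17,G1,7), (18,G3,8.5), (18,G4,8.5), (20,G3,10), (21,G1,11.5), (21,G4,11.5), (22,G4,13), (23,G1,14.5), (23,G2,14.5)
Step 2: Sum ranks within each group.
R_1 = 35.5 (n_1 = 4)
R_2 = 26.5 (n_2 = 4)
R_3 = 24 (n_3 = 3)
R_4 = 34 (n_4 = 4)
Step 3: H = 12/(N(N+1)) * sum(R_i^2/n_i) - 3(N+1)
     = 12/(15*16) * (35.5^2/4 + 26.5^2/4 + 24^2/3 + 34^2/4) - 3*16
     = 0.050000 * 971.625 - 48
     = 0.581250.
Step 4: Ties present; correction factor C = 1 - 30/(15^3 - 15) = 0.991071. Corrected H = 0.581250 / 0.991071 = 0.586486.
Step 5: Under H0, H ~ chi^2(3); p-value = 0.899519.
Step 6: alpha = 0.1. fail to reject H0.

H = 0.5865, df = 3, p = 0.899519, fail to reject H0.


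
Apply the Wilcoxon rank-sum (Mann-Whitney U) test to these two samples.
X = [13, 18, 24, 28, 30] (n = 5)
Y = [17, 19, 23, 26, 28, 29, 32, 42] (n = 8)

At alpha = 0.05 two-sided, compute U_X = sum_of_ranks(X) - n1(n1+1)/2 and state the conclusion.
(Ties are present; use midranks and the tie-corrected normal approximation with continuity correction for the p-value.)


Step 1: Combine and sort all 13 observations; assign midranks.
sorted (value, group): (13,X), (17,Y), (18,X), (19,Y), (23,Y), (24,X), (26,Y), (28,X), (28,Y), (29,Y), (30,X), (32,Y), (42,Y)
ranks: 13->1, 17->2, 18->3, 19->4, 23->5, 24->6, 26->7, 28->8.5, 28->8.5, 29->10, 30->11, 32->12, 42->13
Step 2: Rank sum for X: R1 = 1 + 3 + 6 + 8.5 + 11 = 29.5.
Step 3: U_X = R1 - n1(n1+1)/2 = 29.5 - 5*6/2 = 29.5 - 15 = 14.5.
       U_Y = n1*n2 - U_X = 40 - 14.5 = 25.5.
Step 4: Ties are present, so use the tie-corrected normal approximation (with continuity correction) for the p-value.
Step 5: p-value = 0.463600; compare to alpha = 0.05. fail to reject H0.

U_X = 14.5, p = 0.463600, fail to reject H0 at alpha = 0.05.


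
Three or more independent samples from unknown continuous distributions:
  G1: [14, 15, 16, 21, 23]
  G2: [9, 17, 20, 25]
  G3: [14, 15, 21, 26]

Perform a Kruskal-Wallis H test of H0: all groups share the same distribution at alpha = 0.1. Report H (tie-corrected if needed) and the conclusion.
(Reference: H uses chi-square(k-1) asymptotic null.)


Step 1: Combine all N = 13 observations and assign midranks.
sorted (value, group, rank): (9,G2,1), (14,G1,2.5), (14,G3,2.5), (15,G1,4.5), (15,G3,4.5), (16,G1,6), (17,G2,7), (20,G2,8), (21,G1,9.5), (21,G3,9.5), (23,G1,11), (25,G2,12), (26,G3,13)
Step 2: Sum ranks within each group.
R_1 = 33.5 (n_1 = 5)
R_2 = 28 (n_2 = 4)
R_3 = 29.5 (n_3 = 4)
Step 3: H = 12/(N(N+1)) * sum(R_i^2/n_i) - 3(N+1)
     = 12/(13*14) * (33.5^2/5 + 28^2/4 + 29.5^2/4) - 3*14
     = 0.065934 * 638.013 - 42
     = 0.066758.
Step 4: Ties present; correction factor C = 1 - 18/(13^3 - 13) = 0.991758. Corrected H = 0.066758 / 0.991758 = 0.067313.
Step 5: Under H0, H ~ chi^2(2); p-value = 0.966904.
Step 6: alpha = 0.1. fail to reject H0.

H = 0.0673, df = 2, p = 0.966904, fail to reject H0.


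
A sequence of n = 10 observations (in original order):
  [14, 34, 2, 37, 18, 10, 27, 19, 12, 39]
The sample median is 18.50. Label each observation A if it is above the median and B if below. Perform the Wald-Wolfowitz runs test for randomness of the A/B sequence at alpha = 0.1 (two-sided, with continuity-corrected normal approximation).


Step 1: Compute median = 18.50; label A = above, B = below.
Labels in order: BABABBAABA  (n_A = 5, n_B = 5)
Step 2: Count runs R = 8.
Step 3: Under H0 (random ordering), E[R] = 2*n_A*n_B/(n_A+n_B) + 1 = 2*5*5/10 + 1 = 6.0000.
        Var[R] = 2*n_A*n_B*(2*n_A*n_B - n_A - n_B) / ((n_A+n_B)^2 * (n_A+n_B-1)) = 2000/900 = 2.2222.
        SD[R] = 1.4907.
Step 4: Continuity-corrected z = (R - 0.5 - E[R]) / SD[R] = (8 - 0.5 - 6.0000) / 1.4907 = 1.0062.
Step 5: Two-sided p-value via normal approximation = 2*(1 - Phi(|z|)) = 0.314305.
Step 6: alpha = 0.1. fail to reject H0.

R = 8, z = 1.0062, p = 0.314305, fail to reject H0.


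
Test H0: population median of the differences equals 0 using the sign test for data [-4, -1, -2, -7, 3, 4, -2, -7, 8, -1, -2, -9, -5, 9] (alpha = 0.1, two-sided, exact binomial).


Step 1: Discard zero differences. Original n = 14; n_eff = number of nonzero differences = 14.
Nonzero differences (with sign): -4, -1, -2, -7, +3, +4, -2, -7, +8, -1, -2, -9, -5, +9
Step 2: Count signs: positive = 4, negative = 10.
Step 3: Under H0: P(positive) = 0.5, so the number of positives S ~ Bin(14, 0.5).
Step 4: Two-sided exact p-value = sum of Bin(14,0.5) probabilities at or below the observed probability = 0.179565.
Step 5: alpha = 0.1. fail to reject H0.

n_eff = 14, pos = 4, neg = 10, p = 0.179565, fail to reject H0.


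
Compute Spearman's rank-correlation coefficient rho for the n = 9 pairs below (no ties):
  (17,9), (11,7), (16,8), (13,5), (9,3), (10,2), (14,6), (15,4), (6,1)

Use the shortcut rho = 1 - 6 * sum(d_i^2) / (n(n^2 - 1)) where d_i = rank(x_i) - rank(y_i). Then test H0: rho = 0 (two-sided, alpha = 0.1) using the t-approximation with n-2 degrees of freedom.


Step 1: Rank x and y separately (midranks; no ties here).
rank(x): 17->9, 11->4, 16->8, 13->5, 9->2, 10->3, 14->6, 15->7, 6->1
rank(y): 9->9, 7->7, 8->8, 5->5, 3->3, 2->2, 6->6, 4->4, 1->1
Step 2: d_i = R_x(i) - R_y(i); compute d_i^2.
  (9-9)^2=0, (4-7)^2=9, (8-8)^2=0, (5-5)^2=0, (2-3)^2=1, (3-2)^2=1, (6-6)^2=0, (7-4)^2=9, (1-1)^2=0
sum(d^2) = 20.
Step 3: rho = 1 - 6*20 / (9*(9^2 - 1)) = 1 - 120/720 = 0.833333.
Step 4: Under H0, t = rho * sqrt((n-2)/(1-rho^2)) = 3.9886 ~ t(7).
Step 5: Two-sided p-value from the t-distribution with 7 df = 0.005266.
Step 6: alpha = 0.1. reject H0.

rho = 0.8333, p = 0.005266, reject H0 at alpha = 0.1.


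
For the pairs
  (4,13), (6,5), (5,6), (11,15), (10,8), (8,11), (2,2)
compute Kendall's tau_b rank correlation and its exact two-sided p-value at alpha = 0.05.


Step 1: Enumerate the 21 unordered pairs (i,j) with i<j and classify each by sign(x_j-x_i) * sign(y_j-y_i).
  (1,2):dx=+2,dy=-8->D; (1,3):dx=+1,dy=-7->D; (1,4):dx=+7,dy=+2->C; (1,5):dx=+6,dy=-5->D
  (1,6):dx=+4,dy=-2->D; (1,7):dx=-2,dy=-11->C; (2,3):dx=-1,dy=+1->D; (2,4):dx=+5,dy=+10->C
  (2,5):dx=+4,dy=+3->C; (2,6):dx=+2,dy=+6->C; (2,7):dx=-4,dy=-3->C; (3,4):dx=+6,dy=+9->C
  (3,5):dx=+5,dy=+2->C; (3,6):dx=+3,dy=+5->C; (3,7):dx=-3,dy=-4->C; (4,5):dx=-1,dy=-7->C
  (4,6):dx=-3,dy=-4->C; (4,7):dx=-9,dy=-13->C; (5,6):dx=-2,dy=+3->D; (5,7):dx=-8,dy=-6->C
  (6,7):dx=-6,dy=-9->C
Step 2: C = 15, D = 6, total pairs = 21.
Step 3: tau = (C - D)/(n(n-1)/2) = (15 - 6)/21 = 0.428571.
Step 4: Exact two-sided p-value (enumerate n! = 5040 permutations of y under H0): p = 0.238889.
Step 5: alpha = 0.05. fail to reject H0.

tau_b = 0.4286 (C=15, D=6), p = 0.238889, fail to reject H0.


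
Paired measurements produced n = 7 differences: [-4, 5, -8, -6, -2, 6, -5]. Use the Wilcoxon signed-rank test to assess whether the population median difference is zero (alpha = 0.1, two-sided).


Step 1: Drop any zero differences (none here) and take |d_i|.
|d| = [4, 5, 8, 6, 2, 6, 5]
Step 2: Midrank |d_i| (ties get averaged ranks).
ranks: |4|->2, |5|->3.5, |8|->7, |6|->5.5, |2|->1, |6|->5.5, |5|->3.5
Step 3: Attach original signs; sum ranks with positive sign and with negative sign.
W+ = 3.5 + 5.5 = 9
W- = 2 + 7 + 5.5 + 1 + 3.5 = 19
(Check: W+ + W- = 28 should equal n(n+1)/2 = 28.)
Step 4: Test statistic W = min(W+, W-) = 9.
Step 5: Ties in |d|, so use the tie-corrected normal approximation.
        E[W] = n(n+1)/4 = 7*8/4 = 14.
        Tie groups: |d|=5 (t=2), |d|=6 (t=2); sum(t^3 - t) = 12.
        Var[W] = n(n+1)(2n+1)/24 - sum(t^3-t)/48 = 840/24 - 12/48 = 34.75.
        z = (W - E[W]) / sqrt(Var[W]) = (9 - 14) / 5.8949 = -0.8482.
        Two-sided p = 2*Phi(z) = 0.396333.
Step 6: alpha = 0.1. fail to reject H0.

W+ = 9, W- = 19, W = min = 9, p = 0.396333, fail to reject H0.


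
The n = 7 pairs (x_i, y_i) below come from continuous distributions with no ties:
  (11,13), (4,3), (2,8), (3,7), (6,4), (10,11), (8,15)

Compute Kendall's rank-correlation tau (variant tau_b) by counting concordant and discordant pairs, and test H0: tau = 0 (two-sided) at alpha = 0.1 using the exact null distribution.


Step 1: Enumerate the 21 unordered pairs (i,j) with i<j and classify each by sign(x_j-x_i) * sign(y_j-y_i).
  (1,2):dx=-7,dy=-10->C; (1,3):dx=-9,dy=-5->C; (1,4):dx=-8,dy=-6->C; (1,5):dx=-5,dy=-9->C
  (1,6):dx=-1,dy=-2->C; (1,7):dx=-3,dy=+2->D; (2,3):dx=-2,dy=+5->D; (2,4):dx=-1,dy=+4->D
  (2,5):dx=+2,dy=+1->C; (2,6):dx=+6,dy=+8->C; (2,7):dx=+4,dy=+12->C; (3,4):dx=+1,dy=-1->D
  (3,5):dx=+4,dy=-4->D; (3,6):dx=+8,dy=+3->C; (3,7):dx=+6,dy=+7->C; (4,5):dx=+3,dy=-3->D
  (4,6):dx=+7,dy=+4->C; (4,7):dx=+5,dy=+8->C; (5,6):dx=+4,dy=+7->C; (5,7):dx=+2,dy=+11->C
  (6,7):dx=-2,dy=+4->D
Step 2: C = 14, D = 7, total pairs = 21.
Step 3: tau = (C - D)/(n(n-1)/2) = (14 - 7)/21 = 0.333333.
Step 4: Exact two-sided p-value (enumerate n! = 5040 permutations of y under H0): p = 0.381349.
Step 5: alpha = 0.1. fail to reject H0.

tau_b = 0.3333 (C=14, D=7), p = 0.381349, fail to reject H0.


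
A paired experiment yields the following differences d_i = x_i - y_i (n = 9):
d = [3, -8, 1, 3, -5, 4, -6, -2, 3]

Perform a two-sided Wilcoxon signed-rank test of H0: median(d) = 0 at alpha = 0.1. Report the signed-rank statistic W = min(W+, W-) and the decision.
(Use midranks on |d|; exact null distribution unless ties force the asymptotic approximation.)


Step 1: Drop any zero differences (none here) and take |d_i|.
|d| = [3, 8, 1, 3, 5, 4, 6, 2, 3]
Step 2: Midrank |d_i| (ties get averaged ranks).
ranks: |3|->4, |8|->9, |1|->1, |3|->4, |5|->7, |4|->6, |6|->8, |2|->2, |3|->4
Step 3: Attach original signs; sum ranks with positive sign and with negative sign.
W+ = 4 + 1 + 4 + 6 + 4 = 19
W- = 9 + 7 + 8 + 2 = 26
(Check: W+ + W- = 45 should equal n(n+1)/2 = 45.)
Step 4: Test statistic W = min(W+, W-) = 19.
Step 5: Ties in |d|, so use the tie-corrected normal approximation.
        E[W] = n(n+1)/4 = 9*10/4 = 22.5.
        Tie groups: |d|=3 (t=3); sum(t^3 - t) = 24.
        Var[W] = n(n+1)(2n+1)/24 - sum(t^3-t)/48 = 1710/24 - 24/48 = 70.75.
        z = (W - E[W]) / sqrt(Var[W]) = (19 - 22.5) / 8.4113 = -0.4161.
        Two-sided p = 2*Phi(z) = 0.677332.
Step 6: alpha = 0.1. fail to reject H0.

W+ = 19, W- = 26, W = min = 19, p = 0.677332, fail to reject H0.


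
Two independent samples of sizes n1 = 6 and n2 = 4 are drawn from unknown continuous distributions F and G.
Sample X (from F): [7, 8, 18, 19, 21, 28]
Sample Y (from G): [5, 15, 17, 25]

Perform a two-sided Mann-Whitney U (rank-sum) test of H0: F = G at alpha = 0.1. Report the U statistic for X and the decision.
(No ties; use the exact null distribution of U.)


Step 1: Combine and sort all 10 observations; assign midranks.
sorted (value, group): (5,Y), (7,X), (8,X), (15,Y), (17,Y), (18,X), (19,X), (21,X), (25,Y), (28,X)
ranks: 5->1, 7->2, 8->3, 15->4, 17->5, 18->6, 19->7, 21->8, 25->9, 28->10
Step 2: Rank sum for X: R1 = 2 + 3 + 6 + 7 + 8 + 10 = 36.
Step 3: U_X = R1 - n1(n1+1)/2 = 36 - 6*7/2 = 36 - 21 = 15.
       U_Y = n1*n2 - U_X = 24 - 15 = 9.
Step 4: No ties, so the exact null distribution of U (based on enumerating the C(10,6) = 210 equally likely rank assignments) gives the two-sided p-value.
Step 5: p-value = 0.609524; compare to alpha = 0.1. fail to reject H0.

U_X = 15, p = 0.609524, fail to reject H0 at alpha = 0.1.


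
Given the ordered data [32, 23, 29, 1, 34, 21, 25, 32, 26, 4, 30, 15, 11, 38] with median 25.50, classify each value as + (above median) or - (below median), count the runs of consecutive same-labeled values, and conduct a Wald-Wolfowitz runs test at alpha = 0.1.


Step 1: Compute median = 25.50; label A = above, B = below.
Labels in order: ABABABBAABABBA  (n_A = 7, n_B = 7)
Step 2: Count runs R = 11.
Step 3: Under H0 (random ordering), E[R] = 2*n_A*n_B/(n_A+n_B) + 1 = 2*7*7/14 + 1 = 8.0000.
        Var[R] = 2*n_A*n_B*(2*n_A*n_B - n_A - n_B) / ((n_A+n_B)^2 * (n_A+n_B-1)) = 8232/2548 = 3.2308.
        SD[R] = 1.7974.
Step 4: Continuity-corrected z = (R - 0.5 - E[R]) / SD[R] = (11 - 0.5 - 8.0000) / 1.7974 = 1.3909.
Step 5: Two-sided p-value via normal approximation = 2*(1 - Phi(|z|)) = 0.164264.
Step 6: alpha = 0.1. fail to reject H0.

R = 11, z = 1.3909, p = 0.164264, fail to reject H0.


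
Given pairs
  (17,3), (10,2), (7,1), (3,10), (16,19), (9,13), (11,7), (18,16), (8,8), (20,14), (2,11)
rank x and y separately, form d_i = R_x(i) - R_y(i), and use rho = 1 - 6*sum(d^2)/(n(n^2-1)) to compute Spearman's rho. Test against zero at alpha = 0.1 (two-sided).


Step 1: Rank x and y separately (midranks; no ties here).
rank(x): 17->9, 10->6, 7->3, 3->2, 16->8, 9->5, 11->7, 18->10, 8->4, 20->11, 2->1
rank(y): 3->3, 2->2, 1->1, 10->6, 19->11, 13->8, 7->4, 16->10, 8->5, 14->9, 11->7
Step 2: d_i = R_x(i) - R_y(i); compute d_i^2.
  (9-3)^2=36, (6-2)^2=16, (3-1)^2=4, (2-6)^2=16, (8-11)^2=9, (5-8)^2=9, (7-4)^2=9, (10-10)^2=0, (4-5)^2=1, (11-9)^2=4, (1-7)^2=36
sum(d^2) = 140.
Step 3: rho = 1 - 6*140 / (11*(11^2 - 1)) = 1 - 840/1320 = 0.363636.
Step 4: Under H0, t = rho * sqrt((n-2)/(1-rho^2)) = 1.1711 ~ t(9).
Step 5: Two-sided p-value from the t-distribution with 9 df = 0.271638.
Step 6: alpha = 0.1. fail to reject H0.

rho = 0.3636, p = 0.271638, fail to reject H0 at alpha = 0.1.


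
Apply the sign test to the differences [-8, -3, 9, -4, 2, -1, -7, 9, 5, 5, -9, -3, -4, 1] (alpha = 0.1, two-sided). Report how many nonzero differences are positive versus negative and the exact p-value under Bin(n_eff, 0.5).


Step 1: Discard zero differences. Original n = 14; n_eff = number of nonzero differences = 14.
Nonzero differences (with sign): -8, -3, +9, -4, +2, -1, -7, +9, +5, +5, -9, -3, -4, +1
Step 2: Count signs: positive = 6, negative = 8.
Step 3: Under H0: P(positive) = 0.5, so the number of positives S ~ Bin(14, 0.5).
Step 4: Two-sided exact p-value = sum of Bin(14,0.5) probabilities at or below the observed probability = 0.790527.
Step 5: alpha = 0.1. fail to reject H0.

n_eff = 14, pos = 6, neg = 8, p = 0.790527, fail to reject H0.


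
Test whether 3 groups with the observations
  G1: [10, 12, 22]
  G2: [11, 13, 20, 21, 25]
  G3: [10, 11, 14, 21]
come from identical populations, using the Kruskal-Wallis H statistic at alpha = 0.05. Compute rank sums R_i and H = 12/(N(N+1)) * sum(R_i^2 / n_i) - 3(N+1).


Step 1: Combine all N = 12 observations and assign midranks.
sorted (value, group, rank): (10,G1,1.5), (10,G3,1.5), (11,G2,3.5), (11,G3,3.5), (12,G1,5), (13,G2,6), (14,G3,7), (20,G2,8), (21,G2,9.5), (21,G3,9.5), (22,G1,11), (25,G2,12)
Step 2: Sum ranks within each group.
R_1 = 17.5 (n_1 = 3)
R_2 = 39 (n_2 = 5)
R_3 = 21.5 (n_3 = 4)
Step 3: H = 12/(N(N+1)) * sum(R_i^2/n_i) - 3(N+1)
     = 12/(12*13) * (17.5^2/3 + 39^2/5 + 21.5^2/4) - 3*13
     = 0.076923 * 521.846 - 39
     = 1.141987.
Step 4: Ties present; correction factor C = 1 - 18/(12^3 - 12) = 0.989510. Corrected H = 1.141987 / 0.989510 = 1.154093.
Step 5: Under H0, H ~ chi^2(2); p-value = 0.561554.
Step 6: alpha = 0.05. fail to reject H0.

H = 1.1541, df = 2, p = 0.561554, fail to reject H0.


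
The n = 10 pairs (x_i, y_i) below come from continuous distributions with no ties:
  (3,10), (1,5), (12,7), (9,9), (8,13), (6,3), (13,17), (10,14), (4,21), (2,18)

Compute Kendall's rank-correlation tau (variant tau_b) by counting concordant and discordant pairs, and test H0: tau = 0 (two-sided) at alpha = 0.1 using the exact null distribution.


Step 1: Enumerate the 45 unordered pairs (i,j) with i<j and classify each by sign(x_j-x_i) * sign(y_j-y_i).
  (1,2):dx=-2,dy=-5->C; (1,3):dx=+9,dy=-3->D; (1,4):dx=+6,dy=-1->D; (1,5):dx=+5,dy=+3->C
  (1,6):dx=+3,dy=-7->D; (1,7):dx=+10,dy=+7->C; (1,8):dx=+7,dy=+4->C; (1,9):dx=+1,dy=+11->C
  (1,10):dx=-1,dy=+8->D; (2,3):dx=+11,dy=+2->C; (2,4):dx=+8,dy=+4->C; (2,5):dx=+7,dy=+8->C
  (2,6):dx=+5,dy=-2->D; (2,7):dx=+12,dy=+12->C; (2,8):dx=+9,dy=+9->C; (2,9):dx=+3,dy=+16->C
  (2,10):dx=+1,dy=+13->C; (3,4):dx=-3,dy=+2->D; (3,5):dx=-4,dy=+6->D; (3,6):dx=-6,dy=-4->C
  (3,7):dx=+1,dy=+10->C; (3,8):dx=-2,dy=+7->D; (3,9):dx=-8,dy=+14->D; (3,10):dx=-10,dy=+11->D
  (4,5):dx=-1,dy=+4->D; (4,6):dx=-3,dy=-6->C; (4,7):dx=+4,dy=+8->C; (4,8):dx=+1,dy=+5->C
  (4,9):dx=-5,dy=+12->D; (4,10):dx=-7,dy=+9->D; (5,6):dx=-2,dy=-10->C; (5,7):dx=+5,dy=+4->C
  (5,8):dx=+2,dy=+1->C; (5,9):dx=-4,dy=+8->D; (5,10):dx=-6,dy=+5->D; (6,7):dx=+7,dy=+14->C
  (6,8):dx=+4,dy=+11->C; (6,9):dx=-2,dy=+18->D; (6,10):dx=-4,dy=+15->D; (7,8):dx=-3,dy=-3->C
  (7,9):dx=-9,dy=+4->D; (7,10):dx=-11,dy=+1->D; (8,9):dx=-6,dy=+7->D; (8,10):dx=-8,dy=+4->D
  (9,10):dx=-2,dy=-3->C
Step 2: C = 24, D = 21, total pairs = 45.
Step 3: tau = (C - D)/(n(n-1)/2) = (24 - 21)/45 = 0.066667.
Step 4: Exact two-sided p-value (enumerate n! = 3628800 permutations of y under H0): p = 0.861801.
Step 5: alpha = 0.1. fail to reject H0.

tau_b = 0.0667 (C=24, D=21), p = 0.861801, fail to reject H0.


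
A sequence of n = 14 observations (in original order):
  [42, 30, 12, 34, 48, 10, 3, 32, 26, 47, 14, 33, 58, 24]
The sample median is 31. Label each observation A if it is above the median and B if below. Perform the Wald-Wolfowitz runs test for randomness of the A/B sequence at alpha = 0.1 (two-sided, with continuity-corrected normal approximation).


Step 1: Compute median = 31; label A = above, B = below.
Labels in order: ABBAABBABABAAB  (n_A = 7, n_B = 7)
Step 2: Count runs R = 10.
Step 3: Under H0 (random ordering), E[R] = 2*n_A*n_B/(n_A+n_B) + 1 = 2*7*7/14 + 1 = 8.0000.
        Var[R] = 2*n_A*n_B*(2*n_A*n_B - n_A - n_B) / ((n_A+n_B)^2 * (n_A+n_B-1)) = 8232/2548 = 3.2308.
        SD[R] = 1.7974.
Step 4: Continuity-corrected z = (R - 0.5 - E[R]) / SD[R] = (10 - 0.5 - 8.0000) / 1.7974 = 0.8345.
Step 5: Two-sided p-value via normal approximation = 2*(1 - Phi(|z|)) = 0.403986.
Step 6: alpha = 0.1. fail to reject H0.

R = 10, z = 0.8345, p = 0.403986, fail to reject H0.


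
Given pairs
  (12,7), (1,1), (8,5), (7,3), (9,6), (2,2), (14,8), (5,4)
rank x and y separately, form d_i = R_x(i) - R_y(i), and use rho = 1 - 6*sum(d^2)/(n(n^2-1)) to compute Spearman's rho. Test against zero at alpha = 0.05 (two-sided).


Step 1: Rank x and y separately (midranks; no ties here).
rank(x): 12->7, 1->1, 8->5, 7->4, 9->6, 2->2, 14->8, 5->3
rank(y): 7->7, 1->1, 5->5, 3->3, 6->6, 2->2, 8->8, 4->4
Step 2: d_i = R_x(i) - R_y(i); compute d_i^2.
  (7-7)^2=0, (1-1)^2=0, (5-5)^2=0, (4-3)^2=1, (6-6)^2=0, (2-2)^2=0, (8-8)^2=0, (3-4)^2=1
sum(d^2) = 2.
Step 3: rho = 1 - 6*2 / (8*(8^2 - 1)) = 1 - 12/504 = 0.976190.
Step 4: Under H0, t = rho * sqrt((n-2)/(1-rho^2)) = 11.0235 ~ t(6).
Step 5: Two-sided p-value from the t-distribution with 6 df = 0.000033.
Step 6: alpha = 0.05. reject H0.

rho = 0.9762, p = 0.000033, reject H0 at alpha = 0.05.


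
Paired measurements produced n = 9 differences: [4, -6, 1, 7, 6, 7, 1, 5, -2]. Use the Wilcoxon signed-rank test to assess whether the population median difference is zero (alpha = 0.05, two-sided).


Step 1: Drop any zero differences (none here) and take |d_i|.
|d| = [4, 6, 1, 7, 6, 7, 1, 5, 2]
Step 2: Midrank |d_i| (ties get averaged ranks).
ranks: |4|->4, |6|->6.5, |1|->1.5, |7|->8.5, |6|->6.5, |7|->8.5, |1|->1.5, |5|->5, |2|->3
Step 3: Attach original signs; sum ranks with positive sign and with negative sign.
W+ = 4 + 1.5 + 8.5 + 6.5 + 8.5 + 1.5 + 5 = 35.5
W- = 6.5 + 3 = 9.5
(Check: W+ + W- = 45 should equal n(n+1)/2 = 45.)
Step 4: Test statistic W = min(W+, W-) = 9.5.
Step 5: Ties in |d|, so use the tie-corrected normal approximation.
        E[W] = n(n+1)/4 = 9*10/4 = 22.5.
        Tie groups: |d|=1 (t=2), |d|=6 (t=2), |d|=7 (t=2); sum(t^3 - t) = 18.
        Var[W] = n(n+1)(2n+1)/24 - sum(t^3-t)/48 = 1710/24 - 18/48 = 70.875.
        z = (W - E[W]) / sqrt(Var[W]) = (9.5 - 22.5) / 8.4187 = -1.5442.
        Two-sided p = 2*Phi(z) = 0.122546.
Step 6: alpha = 0.05. fail to reject H0.

W+ = 35.5, W- = 9.5, W = min = 9.5, p = 0.122546, fail to reject H0.


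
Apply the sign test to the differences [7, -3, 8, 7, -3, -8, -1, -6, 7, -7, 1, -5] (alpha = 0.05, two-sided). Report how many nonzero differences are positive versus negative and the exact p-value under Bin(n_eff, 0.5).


Step 1: Discard zero differences. Original n = 12; n_eff = number of nonzero differences = 12.
Nonzero differences (with sign): +7, -3, +8, +7, -3, -8, -1, -6, +7, -7, +1, -5
Step 2: Count signs: positive = 5, negative = 7.
Step 3: Under H0: P(positive) = 0.5, so the number of positives S ~ Bin(12, 0.5).
Step 4: Two-sided exact p-value = sum of Bin(12,0.5) probabilities at or below the observed probability = 0.774414.
Step 5: alpha = 0.05. fail to reject H0.

n_eff = 12, pos = 5, neg = 7, p = 0.774414, fail to reject H0.


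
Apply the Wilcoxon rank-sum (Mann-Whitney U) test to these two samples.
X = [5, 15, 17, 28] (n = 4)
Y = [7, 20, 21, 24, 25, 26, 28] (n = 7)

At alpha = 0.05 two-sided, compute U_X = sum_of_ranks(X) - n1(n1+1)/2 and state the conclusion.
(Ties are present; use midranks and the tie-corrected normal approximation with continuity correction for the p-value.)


Step 1: Combine and sort all 11 observations; assign midranks.
sorted (value, group): (5,X), (7,Y), (15,X), (17,X), (20,Y), (21,Y), (24,Y), (25,Y), (26,Y), (28,X), (28,Y)
ranks: 5->1, 7->2, 15->3, 17->4, 20->5, 21->6, 24->7, 25->8, 26->9, 28->10.5, 28->10.5
Step 2: Rank sum for X: R1 = 1 + 3 + 4 + 10.5 = 18.5.
Step 3: U_X = R1 - n1(n1+1)/2 = 18.5 - 4*5/2 = 18.5 - 10 = 8.5.
       U_Y = n1*n2 - U_X = 28 - 8.5 = 19.5.
Step 4: Ties are present, so use the tie-corrected normal approximation (with continuity correction) for the p-value.
Step 5: p-value = 0.343605; compare to alpha = 0.05. fail to reject H0.

U_X = 8.5, p = 0.343605, fail to reject H0 at alpha = 0.05.


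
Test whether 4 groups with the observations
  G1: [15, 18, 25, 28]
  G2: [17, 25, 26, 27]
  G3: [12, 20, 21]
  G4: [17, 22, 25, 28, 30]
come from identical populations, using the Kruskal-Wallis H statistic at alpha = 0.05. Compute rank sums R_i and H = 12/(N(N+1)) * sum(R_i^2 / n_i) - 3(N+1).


Step 1: Combine all N = 16 observations and assign midranks.
sorted (value, group, rank): (12,G3,1), (15,G1,2), (17,G2,3.5), (17,G4,3.5), (18,G1,5), (20,G3,6), (21,G3,7), (22,G4,8), (25,G1,10), (25,G2,10), (25,G4,10), (26,G2,12), (27,G2,13), (28,G1,14.5), (28,G4,14.5), (30,G4,16)
Step 2: Sum ranks within each group.
R_1 = 31.5 (n_1 = 4)
R_2 = 38.5 (n_2 = 4)
R_3 = 14 (n_3 = 3)
R_4 = 52 (n_4 = 5)
Step 3: H = 12/(N(N+1)) * sum(R_i^2/n_i) - 3(N+1)
     = 12/(16*17) * (31.5^2/4 + 38.5^2/4 + 14^2/3 + 52^2/5) - 3*17
     = 0.044118 * 1224.76 - 51
     = 3.033456.
Step 4: Ties present; correction factor C = 1 - 36/(16^3 - 16) = 0.991176. Corrected H = 3.033456 / 0.991176 = 3.060460.
Step 5: Under H0, H ~ chi^2(3); p-value = 0.382397.
Step 6: alpha = 0.05. fail to reject H0.

H = 3.0605, df = 3, p = 0.382397, fail to reject H0.


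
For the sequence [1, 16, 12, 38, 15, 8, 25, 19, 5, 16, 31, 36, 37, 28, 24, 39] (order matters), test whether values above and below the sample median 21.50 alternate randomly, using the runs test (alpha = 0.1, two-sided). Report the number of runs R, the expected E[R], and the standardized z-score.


Step 1: Compute median = 21.50; label A = above, B = below.
Labels in order: BBBABBABBBAAAAAA  (n_A = 8, n_B = 8)
Step 2: Count runs R = 6.
Step 3: Under H0 (random ordering), E[R] = 2*n_A*n_B/(n_A+n_B) + 1 = 2*8*8/16 + 1 = 9.0000.
        Var[R] = 2*n_A*n_B*(2*n_A*n_B - n_A - n_B) / ((n_A+n_B)^2 * (n_A+n_B-1)) = 14336/3840 = 3.7333.
        SD[R] = 1.9322.
Step 4: Continuity-corrected z = (R + 0.5 - E[R]) / SD[R] = (6 + 0.5 - 9.0000) / 1.9322 = -1.2939.
Step 5: Two-sided p-value via normal approximation = 2*(1 - Phi(|z|)) = 0.195709.
Step 6: alpha = 0.1. fail to reject H0.

R = 6, z = -1.2939, p = 0.195709, fail to reject H0.


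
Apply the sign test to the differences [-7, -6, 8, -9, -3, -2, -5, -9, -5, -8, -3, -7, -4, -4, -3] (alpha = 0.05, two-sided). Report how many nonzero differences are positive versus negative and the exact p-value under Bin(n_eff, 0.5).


Step 1: Discard zero differences. Original n = 15; n_eff = number of nonzero differences = 15.
Nonzero differences (with sign): -7, -6, +8, -9, -3, -2, -5, -9, -5, -8, -3, -7, -4, -4, -3
Step 2: Count signs: positive = 1, negative = 14.
Step 3: Under H0: P(positive) = 0.5, so the number of positives S ~ Bin(15, 0.5).
Step 4: Two-sided exact p-value = sum of Bin(15,0.5) probabilities at or below the observed probability = 0.000977.
Step 5: alpha = 0.05. reject H0.

n_eff = 15, pos = 1, neg = 14, p = 0.000977, reject H0.


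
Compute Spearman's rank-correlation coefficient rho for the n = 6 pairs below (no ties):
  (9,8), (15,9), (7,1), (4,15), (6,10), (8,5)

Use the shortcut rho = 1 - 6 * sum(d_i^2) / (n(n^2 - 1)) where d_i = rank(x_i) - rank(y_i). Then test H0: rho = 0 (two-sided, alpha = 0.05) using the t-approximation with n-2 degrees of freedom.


Step 1: Rank x and y separately (midranks; no ties here).
rank(x): 9->5, 15->6, 7->3, 4->1, 6->2, 8->4
rank(y): 8->3, 9->4, 1->1, 15->6, 10->5, 5->2
Step 2: d_i = R_x(i) - R_y(i); compute d_i^2.
  (5-3)^2=4, (6-4)^2=4, (3-1)^2=4, (1-6)^2=25, (2-5)^2=9, (4-2)^2=4
sum(d^2) = 50.
Step 3: rho = 1 - 6*50 / (6*(6^2 - 1)) = 1 - 300/210 = -0.428571.
Step 4: Under H0, t = rho * sqrt((n-2)/(1-rho^2)) = -0.9487 ~ t(4).
Step 5: Two-sided p-value from the t-distribution with 4 df = 0.396501.
Step 6: alpha = 0.05. fail to reject H0.

rho = -0.4286, p = 0.396501, fail to reject H0 at alpha = 0.05.


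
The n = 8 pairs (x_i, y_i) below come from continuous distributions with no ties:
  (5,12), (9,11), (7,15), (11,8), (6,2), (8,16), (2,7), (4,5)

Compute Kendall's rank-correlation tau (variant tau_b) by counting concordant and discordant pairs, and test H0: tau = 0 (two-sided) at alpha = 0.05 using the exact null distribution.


Step 1: Enumerate the 28 unordered pairs (i,j) with i<j and classify each by sign(x_j-x_i) * sign(y_j-y_i).
  (1,2):dx=+4,dy=-1->D; (1,3):dx=+2,dy=+3->C; (1,4):dx=+6,dy=-4->D; (1,5):dx=+1,dy=-10->D
  (1,6):dx=+3,dy=+4->C; (1,7):dx=-3,dy=-5->C; (1,8):dx=-1,dy=-7->C; (2,3):dx=-2,dy=+4->D
  (2,4):dx=+2,dy=-3->D; (2,5):dx=-3,dy=-9->C; (2,6):dx=-1,dy=+5->D; (2,7):dx=-7,dy=-4->C
  (2,8):dx=-5,dy=-6->C; (3,4):dx=+4,dy=-7->D; (3,5):dx=-1,dy=-13->C; (3,6):dx=+1,dy=+1->C
  (3,7):dx=-5,dy=-8->C; (3,8):dx=-3,dy=-10->C; (4,5):dx=-5,dy=-6->C; (4,6):dx=-3,dy=+8->D
  (4,7):dx=-9,dy=-1->C; (4,8):dx=-7,dy=-3->C; (5,6):dx=+2,dy=+14->C; (5,7):dx=-4,dy=+5->D
  (5,8):dx=-2,dy=+3->D; (6,7):dx=-6,dy=-9->C; (6,8):dx=-4,dy=-11->C; (7,8):dx=+2,dy=-2->D
Step 2: C = 17, D = 11, total pairs = 28.
Step 3: tau = (C - D)/(n(n-1)/2) = (17 - 11)/28 = 0.214286.
Step 4: Exact two-sided p-value (enumerate n! = 40320 permutations of y under H0): p = 0.548413.
Step 5: alpha = 0.05. fail to reject H0.

tau_b = 0.2143 (C=17, D=11), p = 0.548413, fail to reject H0.


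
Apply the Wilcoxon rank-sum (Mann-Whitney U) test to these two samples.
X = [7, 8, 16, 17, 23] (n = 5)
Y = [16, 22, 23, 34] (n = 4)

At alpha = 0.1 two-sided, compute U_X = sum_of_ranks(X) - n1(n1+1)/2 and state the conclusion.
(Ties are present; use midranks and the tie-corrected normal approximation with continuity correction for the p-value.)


Step 1: Combine and sort all 9 observations; assign midranks.
sorted (value, group): (7,X), (8,X), (16,X), (16,Y), (17,X), (22,Y), (23,X), (23,Y), (34,Y)
ranks: 7->1, 8->2, 16->3.5, 16->3.5, 17->5, 22->6, 23->7.5, 23->7.5, 34->9
Step 2: Rank sum for X: R1 = 1 + 2 + 3.5 + 5 + 7.5 = 19.
Step 3: U_X = R1 - n1(n1+1)/2 = 19 - 5*6/2 = 19 - 15 = 4.
       U_Y = n1*n2 - U_X = 20 - 4 = 16.
Step 4: Ties are present, so use the tie-corrected normal approximation (with continuity correction) for the p-value.
Step 5: p-value = 0.174277; compare to alpha = 0.1. fail to reject H0.

U_X = 4, p = 0.174277, fail to reject H0 at alpha = 0.1.


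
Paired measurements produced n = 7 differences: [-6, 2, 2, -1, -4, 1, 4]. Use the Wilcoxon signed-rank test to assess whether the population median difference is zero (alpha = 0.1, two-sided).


Step 1: Drop any zero differences (none here) and take |d_i|.
|d| = [6, 2, 2, 1, 4, 1, 4]
Step 2: Midrank |d_i| (ties get averaged ranks).
ranks: |6|->7, |2|->3.5, |2|->3.5, |1|->1.5, |4|->5.5, |1|->1.5, |4|->5.5
Step 3: Attach original signs; sum ranks with positive sign and with negative sign.
W+ = 3.5 + 3.5 + 1.5 + 5.5 = 14
W- = 7 + 1.5 + 5.5 = 14
(Check: W+ + W- = 28 should equal n(n+1)/2 = 28.)
Step 4: Test statistic W = min(W+, W-) = 14.
Step 5: Ties in |d|, so use the tie-corrected normal approximation.
        E[W] = n(n+1)/4 = 7*8/4 = 14.
        Tie groups: |d|=1 (t=2), |d|=2 (t=2), |d|=4 (t=2); sum(t^3 - t) = 18.
        Var[W] = n(n+1)(2n+1)/24 - sum(t^3-t)/48 = 840/24 - 18/48 = 34.625.
        z = (W - E[W]) / sqrt(Var[W]) = (14 - 14) / 5.8843 = 0.0000.
        Two-sided p = 2*Phi(z) = 1.000000.
Step 6: alpha = 0.1. fail to reject H0.

W+ = 14, W- = 14, W = min = 14, p = 1.000000, fail to reject H0.


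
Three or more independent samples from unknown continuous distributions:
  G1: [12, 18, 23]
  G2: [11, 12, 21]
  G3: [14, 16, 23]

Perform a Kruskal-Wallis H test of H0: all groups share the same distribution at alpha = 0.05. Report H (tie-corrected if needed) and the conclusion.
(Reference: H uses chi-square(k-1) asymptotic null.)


Step 1: Combine all N = 9 observations and assign midranks.
sorted (value, group, rank): (11,G2,1), (12,G1,2.5), (12,G2,2.5), (14,G3,4), (16,G3,5), (18,G1,6), (21,G2,7), (23,G1,8.5), (23,G3,8.5)
Step 2: Sum ranks within each group.
R_1 = 17 (n_1 = 3)
R_2 = 10.5 (n_2 = 3)
R_3 = 17.5 (n_3 = 3)
Step 3: H = 12/(N(N+1)) * sum(R_i^2/n_i) - 3(N+1)
     = 12/(9*10) * (17^2/3 + 10.5^2/3 + 17.5^2/3) - 3*10
     = 0.133333 * 235.167 - 30
     = 1.355556.
Step 4: Ties present; correction factor C = 1 - 12/(9^3 - 9) = 0.983333. Corrected H = 1.355556 / 0.983333 = 1.378531.
Step 5: Under H0, H ~ chi^2(2); p-value = 0.501945.
Step 6: alpha = 0.05. fail to reject H0.

H = 1.3785, df = 2, p = 0.501945, fail to reject H0.


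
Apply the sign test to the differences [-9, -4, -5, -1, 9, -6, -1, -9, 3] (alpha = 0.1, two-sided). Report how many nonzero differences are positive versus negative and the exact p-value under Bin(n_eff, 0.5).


Step 1: Discard zero differences. Original n = 9; n_eff = number of nonzero differences = 9.
Nonzero differences (with sign): -9, -4, -5, -1, +9, -6, -1, -9, +3
Step 2: Count signs: positive = 2, negative = 7.
Step 3: Under H0: P(positive) = 0.5, so the number of positives S ~ Bin(9, 0.5).
Step 4: Two-sided exact p-value = sum of Bin(9,0.5) probabilities at or below the observed probability = 0.179688.
Step 5: alpha = 0.1. fail to reject H0.

n_eff = 9, pos = 2, neg = 7, p = 0.179688, fail to reject H0.


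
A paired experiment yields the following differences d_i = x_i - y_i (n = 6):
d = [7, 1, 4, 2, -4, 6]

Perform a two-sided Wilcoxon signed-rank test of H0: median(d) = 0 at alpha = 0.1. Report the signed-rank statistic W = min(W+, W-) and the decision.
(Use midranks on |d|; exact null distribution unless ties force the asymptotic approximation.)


Step 1: Drop any zero differences (none here) and take |d_i|.
|d| = [7, 1, 4, 2, 4, 6]
Step 2: Midrank |d_i| (ties get averaged ranks).
ranks: |7|->6, |1|->1, |4|->3.5, |2|->2, |4|->3.5, |6|->5
Step 3: Attach original signs; sum ranks with positive sign and with negative sign.
W+ = 6 + 1 + 3.5 + 2 + 5 = 17.5
W- = 3.5 = 3.5
(Check: W+ + W- = 21 should equal n(n+1)/2 = 21.)
Step 4: Test statistic W = min(W+, W-) = 3.5.
Step 5: Ties in |d|, so use the tie-corrected normal approximation.
        E[W] = n(n+1)/4 = 6*7/4 = 10.5.
        Tie groups: |d|=4 (t=2); sum(t^3 - t) = 6.
        Var[W] = n(n+1)(2n+1)/24 - sum(t^3-t)/48 = 546/24 - 6/48 = 22.625.
        z = (W - E[W]) / sqrt(Var[W]) = (3.5 - 10.5) / 4.7566 = -1.4716.
        Two-sided p = 2*Phi(z) = 0.141116.
Step 6: alpha = 0.1. fail to reject H0.

W+ = 17.5, W- = 3.5, W = min = 3.5, p = 0.141116, fail to reject H0.


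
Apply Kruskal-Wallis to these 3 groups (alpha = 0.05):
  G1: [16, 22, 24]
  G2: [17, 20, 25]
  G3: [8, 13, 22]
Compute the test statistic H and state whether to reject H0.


Step 1: Combine all N = 9 observations and assign midranks.
sorted (value, group, rank): (8,G3,1), (13,G3,2), (16,G1,3), (17,G2,4), (20,G2,5), (22,G1,6.5), (22,G3,6.5), (24,G1,8), (25,G2,9)
Step 2: Sum ranks within each group.
R_1 = 17.5 (n_1 = 3)
R_2 = 18 (n_2 = 3)
R_3 = 9.5 (n_3 = 3)
Step 3: H = 12/(N(N+1)) * sum(R_i^2/n_i) - 3(N+1)
     = 12/(9*10) * (17.5^2/3 + 18^2/3 + 9.5^2/3) - 3*10
     = 0.133333 * 240.167 - 30
     = 2.022222.
Step 4: Ties present; correction factor C = 1 - 6/(9^3 - 9) = 0.991667. Corrected H = 2.022222 / 0.991667 = 2.039216.
Step 5: Under H0, H ~ chi^2(2); p-value = 0.360736.
Step 6: alpha = 0.05. fail to reject H0.

H = 2.0392, df = 2, p = 0.360736, fail to reject H0.


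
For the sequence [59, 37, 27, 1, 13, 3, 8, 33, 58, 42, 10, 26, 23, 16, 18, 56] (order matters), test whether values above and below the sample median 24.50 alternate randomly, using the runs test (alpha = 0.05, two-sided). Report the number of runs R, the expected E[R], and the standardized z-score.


Step 1: Compute median = 24.50; label A = above, B = below.
Labels in order: AAABBBBAAABABBBA  (n_A = 8, n_B = 8)
Step 2: Count runs R = 7.
Step 3: Under H0 (random ordering), E[R] = 2*n_A*n_B/(n_A+n_B) + 1 = 2*8*8/16 + 1 = 9.0000.
        Var[R] = 2*n_A*n_B*(2*n_A*n_B - n_A - n_B) / ((n_A+n_B)^2 * (n_A+n_B-1)) = 14336/3840 = 3.7333.
        SD[R] = 1.9322.
Step 4: Continuity-corrected z = (R + 0.5 - E[R]) / SD[R] = (7 + 0.5 - 9.0000) / 1.9322 = -0.7763.
Step 5: Two-sided p-value via normal approximation = 2*(1 - Phi(|z|)) = 0.437558.
Step 6: alpha = 0.05. fail to reject H0.

R = 7, z = -0.7763, p = 0.437558, fail to reject H0.


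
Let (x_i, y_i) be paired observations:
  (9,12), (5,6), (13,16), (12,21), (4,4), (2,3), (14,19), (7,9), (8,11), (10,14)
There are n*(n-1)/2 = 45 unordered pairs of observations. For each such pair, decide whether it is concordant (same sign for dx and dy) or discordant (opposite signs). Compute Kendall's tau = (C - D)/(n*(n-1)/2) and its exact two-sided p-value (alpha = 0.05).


Step 1: Enumerate the 45 unordered pairs (i,j) with i<j and classify each by sign(x_j-x_i) * sign(y_j-y_i).
  (1,2):dx=-4,dy=-6->C; (1,3):dx=+4,dy=+4->C; (1,4):dx=+3,dy=+9->C; (1,5):dx=-5,dy=-8->C
  (1,6):dx=-7,dy=-9->C; (1,7):dx=+5,dy=+7->C; (1,8):dx=-2,dy=-3->C; (1,9):dx=-1,dy=-1->C
  (1,10):dx=+1,dy=+2->C; (2,3):dx=+8,dy=+10->C; (2,4):dx=+7,dy=+15->C; (2,5):dx=-1,dy=-2->C
  (2,6):dx=-3,dy=-3->C; (2,7):dx=+9,dy=+13->C; (2,8):dx=+2,dy=+3->C; (2,9):dx=+3,dy=+5->C
  (2,10):dx=+5,dy=+8->C; (3,4):dx=-1,dy=+5->D; (3,5):dx=-9,dy=-12->C; (3,6):dx=-11,dy=-13->C
  (3,7):dx=+1,dy=+3->C; (3,8):dx=-6,dy=-7->C; (3,9):dx=-5,dy=-5->C; (3,10):dx=-3,dy=-2->C
  (4,5):dx=-8,dy=-17->C; (4,6):dx=-10,dy=-18->C; (4,7):dx=+2,dy=-2->D; (4,8):dx=-5,dy=-12->C
  (4,9):dx=-4,dy=-10->C; (4,10):dx=-2,dy=-7->C; (5,6):dx=-2,dy=-1->C; (5,7):dx=+10,dy=+15->C
  (5,8):dx=+3,dy=+5->C; (5,9):dx=+4,dy=+7->C; (5,10):dx=+6,dy=+10->C; (6,7):dx=+12,dy=+16->C
  (6,8):dx=+5,dy=+6->C; (6,9):dx=+6,dy=+8->C; (6,10):dx=+8,dy=+11->C; (7,8):dx=-7,dy=-10->C
  (7,9):dx=-6,dy=-8->C; (7,10):dx=-4,dy=-5->C; (8,9):dx=+1,dy=+2->C; (8,10):dx=+3,dy=+5->C
  (9,10):dx=+2,dy=+3->C
Step 2: C = 43, D = 2, total pairs = 45.
Step 3: tau = (C - D)/(n(n-1)/2) = (43 - 2)/45 = 0.911111.
Step 4: Exact two-sided p-value (enumerate n! = 3628800 permutations of y under H0): p = 0.000030.
Step 5: alpha = 0.05. reject H0.

tau_b = 0.9111 (C=43, D=2), p = 0.000030, reject H0.


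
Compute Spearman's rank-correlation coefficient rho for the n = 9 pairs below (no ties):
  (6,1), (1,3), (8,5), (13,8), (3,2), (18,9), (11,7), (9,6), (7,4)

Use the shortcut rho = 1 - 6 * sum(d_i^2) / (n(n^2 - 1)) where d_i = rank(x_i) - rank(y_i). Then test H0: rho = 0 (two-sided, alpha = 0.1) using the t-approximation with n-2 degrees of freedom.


Step 1: Rank x and y separately (midranks; no ties here).
rank(x): 6->3, 1->1, 8->5, 13->8, 3->2, 18->9, 11->7, 9->6, 7->4
rank(y): 1->1, 3->3, 5->5, 8->8, 2->2, 9->9, 7->7, 6->6, 4->4
Step 2: d_i = R_x(i) - R_y(i); compute d_i^2.
  (3-1)^2=4, (1-3)^2=4, (5-5)^2=0, (8-8)^2=0, (2-2)^2=0, (9-9)^2=0, (7-7)^2=0, (6-6)^2=0, (4-4)^2=0
sum(d^2) = 8.
Step 3: rho = 1 - 6*8 / (9*(9^2 - 1)) = 1 - 48/720 = 0.933333.
Step 4: Under H0, t = rho * sqrt((n-2)/(1-rho^2)) = 6.8783 ~ t(7).
Step 5: Two-sided p-value from the t-distribution with 7 df = 0.000236.
Step 6: alpha = 0.1. reject H0.

rho = 0.9333, p = 0.000236, reject H0 at alpha = 0.1.


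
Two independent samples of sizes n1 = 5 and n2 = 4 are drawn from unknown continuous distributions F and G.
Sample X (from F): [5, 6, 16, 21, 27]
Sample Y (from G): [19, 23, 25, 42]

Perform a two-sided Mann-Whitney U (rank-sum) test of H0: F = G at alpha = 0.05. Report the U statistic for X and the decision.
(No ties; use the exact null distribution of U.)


Step 1: Combine and sort all 9 observations; assign midranks.
sorted (value, group): (5,X), (6,X), (16,X), (19,Y), (21,X), (23,Y), (25,Y), (27,X), (42,Y)
ranks: 5->1, 6->2, 16->3, 19->4, 21->5, 23->6, 25->7, 27->8, 42->9
Step 2: Rank sum for X: R1 = 1 + 2 + 3 + 5 + 8 = 19.
Step 3: U_X = R1 - n1(n1+1)/2 = 19 - 5*6/2 = 19 - 15 = 4.
       U_Y = n1*n2 - U_X = 20 - 4 = 16.
Step 4: No ties, so the exact null distribution of U (based on enumerating the C(9,5) = 126 equally likely rank assignments) gives the two-sided p-value.
Step 5: p-value = 0.190476; compare to alpha = 0.05. fail to reject H0.

U_X = 4, p = 0.190476, fail to reject H0 at alpha = 0.05.


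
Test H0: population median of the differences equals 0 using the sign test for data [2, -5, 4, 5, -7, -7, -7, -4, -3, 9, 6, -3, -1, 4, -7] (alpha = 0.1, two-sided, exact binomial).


Step 1: Discard zero differences. Original n = 15; n_eff = number of nonzero differences = 15.
Nonzero differences (with sign): +2, -5, +4, +5, -7, -7, -7, -4, -3, +9, +6, -3, -1, +4, -7
Step 2: Count signs: positive = 6, negative = 9.
Step 3: Under H0: P(positive) = 0.5, so the number of positives S ~ Bin(15, 0.5).
Step 4: Two-sided exact p-value = sum of Bin(15,0.5) probabilities at or below the observed probability = 0.607239.
Step 5: alpha = 0.1. fail to reject H0.

n_eff = 15, pos = 6, neg = 9, p = 0.607239, fail to reject H0.


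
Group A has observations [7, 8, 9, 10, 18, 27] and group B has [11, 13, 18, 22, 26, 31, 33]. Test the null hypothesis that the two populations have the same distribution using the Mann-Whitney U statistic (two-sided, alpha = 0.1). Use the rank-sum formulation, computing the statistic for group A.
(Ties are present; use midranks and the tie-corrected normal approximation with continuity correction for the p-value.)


Step 1: Combine and sort all 13 observations; assign midranks.
sorted (value, group): (7,X), (8,X), (9,X), (10,X), (11,Y), (13,Y), (18,X), (18,Y), (22,Y), (26,Y), (27,X), (31,Y), (33,Y)
ranks: 7->1, 8->2, 9->3, 10->4, 11->5, 13->6, 18->7.5, 18->7.5, 22->9, 26->10, 27->11, 31->12, 33->13
Step 2: Rank sum for X: R1 = 1 + 2 + 3 + 4 + 7.5 + 11 = 28.5.
Step 3: U_X = R1 - n1(n1+1)/2 = 28.5 - 6*7/2 = 28.5 - 21 = 7.5.
       U_Y = n1*n2 - U_X = 42 - 7.5 = 34.5.
Step 4: Ties are present, so use the tie-corrected normal approximation (with continuity correction) for the p-value.
Step 5: p-value = 0.062928; compare to alpha = 0.1. reject H0.

U_X = 7.5, p = 0.062928, reject H0 at alpha = 0.1.
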